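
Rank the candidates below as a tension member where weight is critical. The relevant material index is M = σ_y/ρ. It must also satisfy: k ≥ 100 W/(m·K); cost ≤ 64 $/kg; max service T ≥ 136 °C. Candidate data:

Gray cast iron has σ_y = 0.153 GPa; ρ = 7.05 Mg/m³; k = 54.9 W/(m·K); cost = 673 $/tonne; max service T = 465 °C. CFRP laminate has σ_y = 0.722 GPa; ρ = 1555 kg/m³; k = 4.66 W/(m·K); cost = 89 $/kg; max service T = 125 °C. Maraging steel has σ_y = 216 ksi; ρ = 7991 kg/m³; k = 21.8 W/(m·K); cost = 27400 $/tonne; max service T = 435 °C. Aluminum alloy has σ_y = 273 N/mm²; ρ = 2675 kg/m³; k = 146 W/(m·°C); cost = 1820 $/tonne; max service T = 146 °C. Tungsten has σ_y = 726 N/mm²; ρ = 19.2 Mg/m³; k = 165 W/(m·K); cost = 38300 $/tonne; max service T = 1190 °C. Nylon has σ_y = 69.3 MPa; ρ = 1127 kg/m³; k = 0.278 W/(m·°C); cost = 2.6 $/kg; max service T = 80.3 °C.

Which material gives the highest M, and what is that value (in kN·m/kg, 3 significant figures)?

aluminum alloy, M = 102 kN·m/kg

Screen on constraints: k ≥ 100 W/(m·K); cost ≤ 64 $/kg; max service T ≥ 136 °C. Survivors: aluminum alloy, tungsten.
After converting to SI:
  aluminum alloy: σ_y = 273.0 MPa, ρ = 2675 kg/m³
  tungsten: σ_y = 726.0 MPa, ρ = 19200 kg/m³
  aluminum alloy: M = 102 kN·m/kg
  tungsten: M = 37.8 kN·m/kg
Highest index: aluminum alloy.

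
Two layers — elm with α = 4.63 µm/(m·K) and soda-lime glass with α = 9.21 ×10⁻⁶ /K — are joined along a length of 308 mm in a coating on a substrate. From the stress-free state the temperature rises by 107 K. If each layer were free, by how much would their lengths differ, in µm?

Δα = |4.63 − 9.21|×10⁻⁶/K = 4.58×10⁻⁶/K.
ΔL_mismatch = Δα·L·ΔT = 4.58×10⁻⁶ × 308.0 mm × 107.0 K = 151 µm.

151 µm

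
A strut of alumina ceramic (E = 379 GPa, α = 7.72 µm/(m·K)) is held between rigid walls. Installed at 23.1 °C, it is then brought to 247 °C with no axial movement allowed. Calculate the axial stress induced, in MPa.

655 MPa

ΔT = 223.9 K. Constrained thermal stress σ = E·α·ΔT = 379.0×10³ MPa × 7.72×10⁻⁶ × 223.9 = 655 MPa (compressive).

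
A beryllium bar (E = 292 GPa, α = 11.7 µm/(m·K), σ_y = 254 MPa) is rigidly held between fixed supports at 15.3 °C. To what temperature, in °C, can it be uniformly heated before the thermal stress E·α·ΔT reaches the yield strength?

89.6 °C

E·α·ΔT = 254.0 MPa ⇒ ΔT = 254.0 / (292.0×10³ × 11.7×10⁻⁶) = 74.35 K.
T = 15.3 + 74.35 = 89.65 °C.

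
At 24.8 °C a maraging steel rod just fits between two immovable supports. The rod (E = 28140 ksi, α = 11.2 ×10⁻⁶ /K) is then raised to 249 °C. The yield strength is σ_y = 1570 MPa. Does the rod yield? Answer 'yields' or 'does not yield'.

E = 28140 ksi = 194.0 GPa.
ΔT = 224.2 K. Constrained thermal stress σ = E·α·ΔT = 194.0×10³ MPa × 11.2×10⁻⁶ × 224.2 = 487 MPa (compressive).
Compare to σ_y = 1570 MPa: σ < σ_y, so it does not yield.

does not yield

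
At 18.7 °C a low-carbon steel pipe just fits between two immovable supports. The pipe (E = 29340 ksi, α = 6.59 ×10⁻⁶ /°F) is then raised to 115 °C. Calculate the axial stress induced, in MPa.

231 MPa

E = 29340 ksi = 202.3 GPa.
α = 6.59×10⁻⁶/°F × 9/5 = 11.9×10⁻⁶/K.
ΔT = 96.30 K. Constrained thermal stress σ = E·α·ΔT = 202.3×10³ MPa × 11.9×10⁻⁶ × 96.30 = 231 MPa (compressive).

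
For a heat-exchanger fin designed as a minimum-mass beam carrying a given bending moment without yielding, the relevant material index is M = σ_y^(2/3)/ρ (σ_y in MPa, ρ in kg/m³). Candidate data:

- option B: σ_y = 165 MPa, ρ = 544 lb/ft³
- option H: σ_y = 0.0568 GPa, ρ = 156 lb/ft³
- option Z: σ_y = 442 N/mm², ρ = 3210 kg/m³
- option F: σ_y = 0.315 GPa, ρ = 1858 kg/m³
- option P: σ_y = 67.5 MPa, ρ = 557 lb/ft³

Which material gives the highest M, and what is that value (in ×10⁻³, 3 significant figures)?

After converting to SI:
  option B: σ_y = 165.0 MPa, ρ = 8714 kg/m³
  option H: σ_y = 56.80 MPa, ρ = 2499 kg/m³
  option Z: σ_y = 442.0 MPa, ρ = 3210 kg/m³
  option F: σ_y = 315.0 MPa, ρ = 1858 kg/m³
  option P: σ_y = 67.50 MPa, ρ = 8922 kg/m³
  option F: M = 24.9×10⁻³
  option Z: M = 18.1×10⁻³
  option H: M = 5.91×10⁻³
  option B: M = 3.45×10⁻³
  option P: M = 1.86×10⁻³
Highest index: option F.

option F, M = 24.9×10⁻³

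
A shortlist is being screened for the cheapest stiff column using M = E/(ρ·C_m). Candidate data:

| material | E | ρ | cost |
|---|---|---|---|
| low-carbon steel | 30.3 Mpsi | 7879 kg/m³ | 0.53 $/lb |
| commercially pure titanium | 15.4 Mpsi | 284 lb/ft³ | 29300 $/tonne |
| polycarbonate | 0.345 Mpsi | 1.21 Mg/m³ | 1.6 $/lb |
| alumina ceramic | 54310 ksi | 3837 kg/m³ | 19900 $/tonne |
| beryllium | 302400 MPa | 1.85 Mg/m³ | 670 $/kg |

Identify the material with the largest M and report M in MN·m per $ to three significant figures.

Convert each candidate to consistent units, then evaluate M:
  low-carbon steel: E = 208.9 GPa, ρ = 7879 kg/m³, cost = 1.168 $/kg
  commercially pure titanium: E = 106.2 GPa, ρ = 4549 kg/m³, cost = 29.30 $/kg
  polycarbonate: E = 2.379 GPa, ρ = 1210 kg/m³, cost = 3.527 $/kg
  alumina ceramic: E = 374.5 GPa, ρ = 3837 kg/m³, cost = 19.90 $/kg
  beryllium: E = 302.4 GPa, ρ = 1850 kg/m³, cost = 670.0 $/kg
  low-carbon steel: M = 22.7 MN·m per $
  alumina ceramic: M = 4.90 MN·m per $
  commercially pure titanium: M = 0.797 MN·m per $
  polycarbonate: M = 0.557 MN·m per $
  beryllium: M = 0.244 MN·m per $
Low-carbon steel has the largest M.

low-carbon steel, M = 22.7 MN·m per $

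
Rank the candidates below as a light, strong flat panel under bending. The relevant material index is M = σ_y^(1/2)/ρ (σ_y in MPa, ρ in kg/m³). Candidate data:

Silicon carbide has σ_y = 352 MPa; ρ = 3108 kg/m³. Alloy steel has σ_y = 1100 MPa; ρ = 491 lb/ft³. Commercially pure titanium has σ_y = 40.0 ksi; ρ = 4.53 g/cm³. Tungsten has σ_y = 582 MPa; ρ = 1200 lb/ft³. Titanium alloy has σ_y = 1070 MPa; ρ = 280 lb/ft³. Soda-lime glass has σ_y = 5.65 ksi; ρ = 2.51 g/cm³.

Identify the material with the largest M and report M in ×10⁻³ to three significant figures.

Convert each candidate to consistent units, then evaluate M:
  silicon carbide: σ_y = 352.0 MPa, ρ = 3108 kg/m³
  alloy steel: σ_y = 1100 MPa, ρ = 7865 kg/m³
  commercially pure titanium: σ_y = 275.8 MPa, ρ = 4530 kg/m³
  tungsten: σ_y = 582.0 MPa, ρ = 19220 kg/m³
  titanium alloy: σ_y = 1070 MPa, ρ = 4485 kg/m³
  soda-lime glass: σ_y = 38.96 MPa, ρ = 2510 kg/m³
  titanium alloy: M = 7.29×10⁻³
  silicon carbide: M = 6.04×10⁻³
  alloy steel: M = 4.22×10⁻³
  commercially pure titanium: M = 3.67×10⁻³
  soda-lime glass: M = 2.49×10⁻³
  tungsten: M = 1.26×10⁻³
The maximum is for titanium alloy.

titanium alloy, M = 7.29×10⁻³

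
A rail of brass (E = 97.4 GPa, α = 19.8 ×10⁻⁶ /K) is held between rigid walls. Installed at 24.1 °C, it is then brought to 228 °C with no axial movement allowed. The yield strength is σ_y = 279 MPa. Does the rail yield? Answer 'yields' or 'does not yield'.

yields

ΔT = 203.9 K. Constrained thermal stress σ = E·α·ΔT = 97.40×10³ MPa × 19.8×10⁻⁶ × 203.9 = 393 MPa (compressive).
Compare to σ_y = 279 MPa: σ ≥ σ_y, so it yields.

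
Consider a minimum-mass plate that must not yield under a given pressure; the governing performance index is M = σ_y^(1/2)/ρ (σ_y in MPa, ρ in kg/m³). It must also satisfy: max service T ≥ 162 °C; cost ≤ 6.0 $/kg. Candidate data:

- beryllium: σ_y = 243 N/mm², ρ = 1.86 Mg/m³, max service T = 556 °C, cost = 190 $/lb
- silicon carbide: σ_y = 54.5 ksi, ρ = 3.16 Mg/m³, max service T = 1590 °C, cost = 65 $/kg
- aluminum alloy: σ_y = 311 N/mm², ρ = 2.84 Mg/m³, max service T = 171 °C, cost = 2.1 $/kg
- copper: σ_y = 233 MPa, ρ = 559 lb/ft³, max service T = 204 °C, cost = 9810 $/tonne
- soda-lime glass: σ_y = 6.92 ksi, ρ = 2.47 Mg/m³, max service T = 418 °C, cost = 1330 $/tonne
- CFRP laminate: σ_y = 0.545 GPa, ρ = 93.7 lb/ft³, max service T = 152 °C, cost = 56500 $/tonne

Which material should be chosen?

aluminum alloy

Screen on constraints: max service T ≥ 162 °C; cost ≤ 6.0 $/kg. Survivors: aluminum alloy, soda-lime glass.
Convert each candidate to consistent units, then evaluate M:
  aluminum alloy: σ_y = 311.0 MPa, ρ = 2840 kg/m³
  soda-lime glass: σ_y = 47.71 MPa, ρ = 2470 kg/m³
  aluminum alloy: M = 6.21×10⁻³
  soda-lime glass: M = 2.80×10⁻³
Aluminum alloy has the largest M.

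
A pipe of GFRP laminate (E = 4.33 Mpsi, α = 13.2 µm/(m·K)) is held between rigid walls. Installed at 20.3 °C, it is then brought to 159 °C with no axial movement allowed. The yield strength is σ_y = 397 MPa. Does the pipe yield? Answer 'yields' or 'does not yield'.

E = 4.33 Mpsi = 29.85 GPa.
ΔT = 138.7 K. Constrained thermal stress σ = E·α·ΔT = 29.85×10³ MPa × 13.2×10⁻⁶ × 138.7 = 54.7 MPa (compressive).
Compare to σ_y = 397 MPa: σ < σ_y, so it does not yield.

does not yield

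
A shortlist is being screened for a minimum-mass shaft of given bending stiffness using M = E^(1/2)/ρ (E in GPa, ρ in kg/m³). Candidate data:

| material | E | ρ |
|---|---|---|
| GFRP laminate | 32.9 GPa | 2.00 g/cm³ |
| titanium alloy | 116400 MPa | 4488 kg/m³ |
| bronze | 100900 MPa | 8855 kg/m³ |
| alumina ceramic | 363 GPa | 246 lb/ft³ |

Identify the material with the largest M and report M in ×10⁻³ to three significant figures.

Convert each candidate to consistent units, then evaluate M:
  GFRP laminate: E = 32.90 GPa, ρ = 2000 kg/m³
  titanium alloy: E = 116.4 GPa, ρ = 4488 kg/m³
  bronze: E = 100.9 GPa, ρ = 8855 kg/m³
  alumina ceramic: E = 363.0 GPa, ρ = 3941 kg/m³
  alumina ceramic: M = 4.84×10⁻³
  GFRP laminate: M = 2.87×10⁻³
  titanium alloy: M = 2.40×10⁻³
  bronze: M = 1.13×10⁻³
Alumina ceramic has the largest M.

alumina ceramic, M = 4.84×10⁻³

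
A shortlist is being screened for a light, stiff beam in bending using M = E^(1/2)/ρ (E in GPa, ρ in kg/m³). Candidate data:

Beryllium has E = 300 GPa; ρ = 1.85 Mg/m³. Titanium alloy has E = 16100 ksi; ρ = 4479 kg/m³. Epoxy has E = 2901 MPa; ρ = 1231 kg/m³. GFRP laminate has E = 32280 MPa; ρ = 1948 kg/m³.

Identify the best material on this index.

beryllium

Putting every candidate on a common basis:
  beryllium: E = 300.0 GPa, ρ = 1850 kg/m³
  titanium alloy: E = 111.0 GPa, ρ = 4479 kg/m³
  epoxy: E = 2.901 GPa, ρ = 1231 kg/m³
  GFRP laminate: E = 32.28 GPa, ρ = 1948 kg/m³
  beryllium: M = 9.36×10⁻³
  GFRP laminate: M = 2.92×10⁻³
  titanium alloy: M = 2.35×10⁻³
  epoxy: M = 1.38×10⁻³
Beryllium ranks first.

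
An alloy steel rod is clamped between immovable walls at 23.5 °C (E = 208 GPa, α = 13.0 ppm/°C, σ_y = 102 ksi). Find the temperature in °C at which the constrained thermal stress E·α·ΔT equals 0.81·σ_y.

σ_y = 102 ksi = 703.3 MPa.
E·α·ΔT = 569.6 MPa ⇒ ΔT = 569.6 / (208.0×10³ × 13.0×10⁻⁶) = 210.7 K.
T = 23.5 + 210.7 = 234.2 °C.

234 °C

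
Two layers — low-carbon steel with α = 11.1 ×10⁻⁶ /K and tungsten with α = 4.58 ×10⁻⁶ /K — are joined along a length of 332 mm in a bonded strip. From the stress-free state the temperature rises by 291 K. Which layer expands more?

α(low-carbon steel) = 11.1×10⁻⁶/K vs α(tungsten) = 4.58×10⁻⁶/K.
Higher α expands more for the same ΔT: low-carbon steel.

low-carbon steel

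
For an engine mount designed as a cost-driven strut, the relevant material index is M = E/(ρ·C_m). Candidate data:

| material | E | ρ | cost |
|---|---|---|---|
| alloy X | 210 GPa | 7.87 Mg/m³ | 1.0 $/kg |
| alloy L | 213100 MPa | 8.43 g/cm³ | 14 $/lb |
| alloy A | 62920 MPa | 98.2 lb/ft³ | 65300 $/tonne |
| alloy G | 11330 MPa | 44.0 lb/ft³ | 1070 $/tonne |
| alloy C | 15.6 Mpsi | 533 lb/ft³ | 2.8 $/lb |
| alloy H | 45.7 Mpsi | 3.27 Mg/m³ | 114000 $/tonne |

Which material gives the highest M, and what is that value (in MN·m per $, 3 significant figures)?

alloy X, M = 26.7 MN·m per $

Convert each candidate to consistent units, then evaluate M:
  alloy X: E = 210.0 GPa, ρ = 7870 kg/m³, cost = 1.000 $/kg
  alloy L: E = 213.1 GPa, ρ = 8430 kg/m³, cost = 30.86 $/kg
  alloy A: E = 62.92 GPa, ρ = 1573 kg/m³, cost = 65.30 $/kg
  alloy G: E = 11.33 GPa, ρ = 704.8 kg/m³, cost = 1.070 $/kg
  alloy C: E = 107.6 GPa, ρ = 8538 kg/m³, cost = 6.173 $/kg
  alloy H: E = 315.1 GPa, ρ = 3270 kg/m³, cost = 114.0 $/kg
  alloy X: M = 26.7 MN·m per $
  alloy G: M = 15.0 MN·m per $
  alloy C: M = 2.04 MN·m per $
  alloy H: M = 0.845 MN·m per $
  alloy L: M = 0.819 MN·m per $
  alloy A: M = 0.613 MN·m per $
Alloy X ranks first.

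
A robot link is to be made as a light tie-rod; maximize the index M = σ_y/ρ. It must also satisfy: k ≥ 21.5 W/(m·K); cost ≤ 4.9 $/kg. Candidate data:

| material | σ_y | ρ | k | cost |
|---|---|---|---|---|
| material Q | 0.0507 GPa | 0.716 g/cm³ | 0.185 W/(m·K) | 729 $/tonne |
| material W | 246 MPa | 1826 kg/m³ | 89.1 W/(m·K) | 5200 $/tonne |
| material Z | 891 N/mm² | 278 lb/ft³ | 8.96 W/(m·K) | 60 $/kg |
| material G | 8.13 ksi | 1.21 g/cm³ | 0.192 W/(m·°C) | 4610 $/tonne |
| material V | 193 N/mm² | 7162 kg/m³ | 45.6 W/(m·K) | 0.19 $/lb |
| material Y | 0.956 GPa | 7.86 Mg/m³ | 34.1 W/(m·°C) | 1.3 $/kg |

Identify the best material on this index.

material Y

Screen on constraints: k ≥ 21.5 W/(m·K); cost ≤ 4.9 $/kg. Survivors: material V, material Y.
After converting to SI:
  material V: σ_y = 193.0 MPa, ρ = 7162 kg/m³
  material Y: σ_y = 956.0 MPa, ρ = 7860 kg/m³
  material Y: M = 122 kN·m/kg
  material V: M = 26.9 kN·m/kg
Material Y has the largest M.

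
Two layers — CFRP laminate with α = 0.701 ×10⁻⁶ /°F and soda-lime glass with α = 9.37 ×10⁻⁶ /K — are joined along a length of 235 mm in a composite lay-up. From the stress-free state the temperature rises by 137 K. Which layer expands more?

CFRP laminate: α = 0.701×10⁻⁶/°F × 9/5 = 1.26×10⁻⁶/K.
α(CFRP laminate) = 1.26×10⁻⁶/K vs α(soda-lime glass) = 9.37×10⁻⁶/K.
Higher α expands more for the same ΔT: soda-lime glass.

soda-lime glass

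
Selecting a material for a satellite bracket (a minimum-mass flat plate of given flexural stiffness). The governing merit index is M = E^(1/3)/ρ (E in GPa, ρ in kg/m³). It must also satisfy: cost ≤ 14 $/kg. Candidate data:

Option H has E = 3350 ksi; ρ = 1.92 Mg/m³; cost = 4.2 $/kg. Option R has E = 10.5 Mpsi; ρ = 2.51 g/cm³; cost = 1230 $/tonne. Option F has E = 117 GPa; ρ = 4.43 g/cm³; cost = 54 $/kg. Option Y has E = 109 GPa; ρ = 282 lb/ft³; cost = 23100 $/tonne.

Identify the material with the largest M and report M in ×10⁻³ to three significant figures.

Screen on constraints: cost ≤ 14 $/kg. Survivors: option H, option R.
After converting to SI:
  option H: E = 23.10 GPa, ρ = 1920 kg/m³
  option R: E = 72.39 GPa, ρ = 2510 kg/m³
  option R: M = 1.66×10⁻³
  option H: M = 1.48×10⁻³
Option R has the largest M.

option R, M = 1.66×10⁻³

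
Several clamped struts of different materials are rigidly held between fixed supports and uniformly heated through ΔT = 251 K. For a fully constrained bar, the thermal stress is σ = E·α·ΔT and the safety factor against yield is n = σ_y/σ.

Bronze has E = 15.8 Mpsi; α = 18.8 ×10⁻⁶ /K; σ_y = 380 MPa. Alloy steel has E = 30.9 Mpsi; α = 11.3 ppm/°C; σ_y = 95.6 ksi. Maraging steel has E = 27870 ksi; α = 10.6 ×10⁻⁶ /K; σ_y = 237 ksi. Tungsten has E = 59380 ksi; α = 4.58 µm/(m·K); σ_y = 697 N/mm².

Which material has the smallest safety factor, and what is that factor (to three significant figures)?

bronze, n = 0.739

In consistent units (E in GPa, α in ×10⁻⁶/K, σ_y in MPa):
  bronze: E = 108.9, α = 18.8, σ_y = 380.0 → σ = 514 MPa, n = 0.739
  alloy steel: E = 213.0, α = 11.3, σ_y = 659.1 → σ = 604 MPa, n = 1.09
  maraging steel: E = 192.2, α = 10.6, σ_y = 1634 → σ = 511 MPa, n = 3.20
  tungsten: E = 409.4, α = 4.58, σ_y = 697.0 → σ = 471 MPa, n = 1.48
Smallest n: bronze with n = 0.739.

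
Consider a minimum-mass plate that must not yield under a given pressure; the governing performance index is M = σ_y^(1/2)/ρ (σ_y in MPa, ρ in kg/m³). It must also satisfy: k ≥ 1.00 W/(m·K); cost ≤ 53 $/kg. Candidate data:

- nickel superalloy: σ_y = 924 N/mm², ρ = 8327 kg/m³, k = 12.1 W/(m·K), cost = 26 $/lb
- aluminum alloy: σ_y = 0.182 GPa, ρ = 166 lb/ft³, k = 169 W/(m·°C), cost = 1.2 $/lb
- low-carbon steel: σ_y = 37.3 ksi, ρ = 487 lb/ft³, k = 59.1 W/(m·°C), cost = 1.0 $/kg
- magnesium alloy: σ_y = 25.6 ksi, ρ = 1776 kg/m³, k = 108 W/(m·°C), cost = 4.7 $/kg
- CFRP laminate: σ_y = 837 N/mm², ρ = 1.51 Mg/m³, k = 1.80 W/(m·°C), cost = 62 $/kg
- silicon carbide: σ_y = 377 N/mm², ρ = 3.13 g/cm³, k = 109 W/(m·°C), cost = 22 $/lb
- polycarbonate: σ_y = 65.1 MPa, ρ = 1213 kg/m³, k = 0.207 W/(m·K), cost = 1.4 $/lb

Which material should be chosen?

Screen on constraints: k ≥ 1.00 W/(m·K); cost ≤ 53 $/kg. Survivors: aluminum alloy, low-carbon steel, magnesium alloy, silicon carbide.
Convert each candidate to consistent units, then evaluate M:
  aluminum alloy: σ_y = 182.0 MPa, ρ = 2659 kg/m³
  low-carbon steel: σ_y = 257.2 MPa, ρ = 7801 kg/m³
  magnesium alloy: σ_y = 176.5 MPa, ρ = 1776 kg/m³
  silicon carbide: σ_y = 377.0 MPa, ρ = 3130 kg/m³
  magnesium alloy: M = 7.48×10⁻³
  silicon carbide: M = 6.20×10⁻³
  aluminum alloy: M = 5.07×10⁻³
  low-carbon steel: M = 2.06×10⁻³
Magnesium alloy ranks first.

magnesium alloy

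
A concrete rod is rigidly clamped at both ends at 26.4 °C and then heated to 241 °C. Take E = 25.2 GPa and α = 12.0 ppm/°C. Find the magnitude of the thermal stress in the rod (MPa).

ΔT = 214.6 K. Constrained thermal stress σ = E·α·ΔT = 25.20×10³ MPa × 12.0×10⁻⁶ × 214.6 = 64.9 MPa (compressive).

64.9 MPa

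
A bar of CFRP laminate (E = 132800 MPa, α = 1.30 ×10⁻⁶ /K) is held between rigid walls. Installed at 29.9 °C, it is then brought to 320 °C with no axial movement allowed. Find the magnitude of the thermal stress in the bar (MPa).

E = 132800 MPa = 132.8 GPa.
ΔT = 290.1 K. Constrained thermal stress σ = E·α·ΔT = 132.8×10³ MPa × 1.30×10⁻⁶ × 290.1 = 50.1 MPa (compressive).

50.1 MPa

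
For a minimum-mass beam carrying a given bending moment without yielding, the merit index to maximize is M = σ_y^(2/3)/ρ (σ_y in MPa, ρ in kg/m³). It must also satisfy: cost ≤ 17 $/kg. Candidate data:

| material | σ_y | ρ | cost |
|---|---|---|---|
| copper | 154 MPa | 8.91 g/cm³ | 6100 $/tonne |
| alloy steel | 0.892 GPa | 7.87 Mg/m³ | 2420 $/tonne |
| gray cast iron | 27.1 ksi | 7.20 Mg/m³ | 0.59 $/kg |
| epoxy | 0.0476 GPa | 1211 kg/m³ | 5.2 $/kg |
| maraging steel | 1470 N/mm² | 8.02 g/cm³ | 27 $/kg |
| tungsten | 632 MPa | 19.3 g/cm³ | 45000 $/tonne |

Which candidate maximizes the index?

Screen on constraints: cost ≤ 17 $/kg. Survivors: copper, alloy steel, gray cast iron, epoxy.
Convert each candidate to consistent units, then evaluate M:
  copper: σ_y = 154.0 MPa, ρ = 8910 kg/m³
  alloy steel: σ_y = 892.0 MPa, ρ = 7870 kg/m³
  gray cast iron: σ_y = 186.8 MPa, ρ = 7200 kg/m³
  epoxy: σ_y = 47.60 MPa, ρ = 1211 kg/m³
  alloy steel: M = 11.8×10⁻³
  epoxy: M = 10.8×10⁻³
  gray cast iron: M = 4.54×10⁻³
  copper: M = 3.22×10⁻³
Alloy steel ranks first.

alloy steel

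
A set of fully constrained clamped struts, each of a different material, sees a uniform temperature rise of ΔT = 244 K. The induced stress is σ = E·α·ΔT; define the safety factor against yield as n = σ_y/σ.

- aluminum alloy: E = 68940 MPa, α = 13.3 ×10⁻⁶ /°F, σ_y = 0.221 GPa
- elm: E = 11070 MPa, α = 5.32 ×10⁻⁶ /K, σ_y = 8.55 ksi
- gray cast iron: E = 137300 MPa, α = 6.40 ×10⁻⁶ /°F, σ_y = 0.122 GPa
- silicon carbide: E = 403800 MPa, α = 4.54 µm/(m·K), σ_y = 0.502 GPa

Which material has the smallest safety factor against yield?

With everything in SI (GPa, ×10⁻⁶/K, MPa):
  aluminum alloy: E = 68.94, α = 23.9, σ_y = 221.0 → σ = 403 MPa, n = 0.549
  elm: E = 11.07, α = 5.32, σ_y = 58.95 → σ = 14.4 MPa, n = 4.10
  gray cast iron: E = 137.3, α = 11.5, σ_y = 122.0 → σ = 386 MPa, n = 0.316
  silicon carbide: E = 403.8, α = 4.54, σ_y = 502.0 → σ = 447 MPa, n = 1.12
The minimum is gray cast iron at n = 0.316.

gray cast iron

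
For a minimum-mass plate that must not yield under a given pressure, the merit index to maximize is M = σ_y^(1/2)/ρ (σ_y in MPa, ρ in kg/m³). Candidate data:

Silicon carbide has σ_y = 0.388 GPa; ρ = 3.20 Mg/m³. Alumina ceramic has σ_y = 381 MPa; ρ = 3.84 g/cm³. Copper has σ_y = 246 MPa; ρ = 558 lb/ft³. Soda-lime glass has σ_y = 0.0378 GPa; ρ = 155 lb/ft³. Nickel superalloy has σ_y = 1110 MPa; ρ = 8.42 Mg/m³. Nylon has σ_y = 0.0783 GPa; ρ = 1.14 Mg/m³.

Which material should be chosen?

nylon

Normalizing units and computing the index:
  silicon carbide: σ_y = 388.0 MPa, ρ = 3200 kg/m³
  alumina ceramic: σ_y = 381.0 MPa, ρ = 3840 kg/m³
  copper: σ_y = 246.0 MPa, ρ = 8938 kg/m³
  soda-lime glass: σ_y = 37.80 MPa, ρ = 2483 kg/m³
  nickel superalloy: σ_y = 1110 MPa, ρ = 8420 kg/m³
  nylon: σ_y = 78.30 MPa, ρ = 1140 kg/m³
  nylon: M = 7.76×10⁻³
  silicon carbide: M = 6.16×10⁻³
  alumina ceramic: M = 5.08×10⁻³
  nickel superalloy: M = 3.96×10⁻³
  soda-lime glass: M = 2.48×10⁻³
  copper: M = 1.75×10⁻³
Nylon has the largest M.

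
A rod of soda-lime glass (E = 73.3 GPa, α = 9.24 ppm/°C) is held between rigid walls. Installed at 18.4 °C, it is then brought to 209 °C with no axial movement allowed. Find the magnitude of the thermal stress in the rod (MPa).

129 MPa

ΔT = 190.6 K. Constrained thermal stress σ = E·α·ΔT = 73.30×10³ MPa × 9.24×10⁻⁶ × 190.6 = 129 MPa (compressive).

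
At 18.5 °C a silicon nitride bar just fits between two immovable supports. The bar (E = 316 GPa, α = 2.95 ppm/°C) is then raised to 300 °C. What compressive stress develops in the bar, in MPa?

ΔT = 281.5 K. Constrained thermal stress σ = E·α·ΔT = 316.0×10³ MPa × 2.95×10⁻⁶ × 281.5 = 262 MPa (compressive).

262 MPa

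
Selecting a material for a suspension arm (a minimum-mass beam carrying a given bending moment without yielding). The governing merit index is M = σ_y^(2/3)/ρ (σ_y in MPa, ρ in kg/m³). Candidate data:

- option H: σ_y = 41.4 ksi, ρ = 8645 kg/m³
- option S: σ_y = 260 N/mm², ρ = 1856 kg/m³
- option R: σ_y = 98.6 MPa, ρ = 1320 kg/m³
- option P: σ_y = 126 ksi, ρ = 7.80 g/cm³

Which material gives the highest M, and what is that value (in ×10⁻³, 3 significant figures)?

option S, M = 21.9×10⁻³

Convert each candidate to consistent units, then evaluate M:
  option H: σ_y = 285.4 MPa, ρ = 8645 kg/m³
  option S: σ_y = 260.0 MPa, ρ = 1856 kg/m³
  option R: σ_y = 98.60 MPa, ρ = 1320 kg/m³
  option P: σ_y = 868.7 MPa, ρ = 7800 kg/m³
  option S: M = 21.9×10⁻³
  option R: M = 16.2×10⁻³
  option P: M = 11.7×10⁻³
  option H: M = 5.01×10⁻³
The maximum is for option S.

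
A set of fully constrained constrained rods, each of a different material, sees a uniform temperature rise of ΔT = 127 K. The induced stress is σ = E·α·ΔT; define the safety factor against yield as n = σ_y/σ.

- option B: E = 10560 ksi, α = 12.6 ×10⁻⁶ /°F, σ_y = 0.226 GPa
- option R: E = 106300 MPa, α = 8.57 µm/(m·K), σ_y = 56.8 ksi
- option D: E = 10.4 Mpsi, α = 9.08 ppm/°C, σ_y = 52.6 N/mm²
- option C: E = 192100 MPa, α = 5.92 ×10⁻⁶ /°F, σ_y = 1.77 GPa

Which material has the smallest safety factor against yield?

With everything in SI (GPa, ×10⁻⁶/K, MPa):
  option B: E = 72.81, α = 22.7, σ_y = 226.0 → σ = 210 MPa, n = 1.08
  option R: E = 106.3, α = 8.57, σ_y = 391.6 → σ = 116 MPa, n = 3.38
  option D: E = 71.71, α = 9.08, σ_y = 52.60 → σ = 82.7 MPa, n = 0.636
  option C: E = 192.1, α = 10.7, σ_y = 1770 → σ = 260 MPa, n = 6.81
Option D has the lowest safety factor, n = 0.636.

option D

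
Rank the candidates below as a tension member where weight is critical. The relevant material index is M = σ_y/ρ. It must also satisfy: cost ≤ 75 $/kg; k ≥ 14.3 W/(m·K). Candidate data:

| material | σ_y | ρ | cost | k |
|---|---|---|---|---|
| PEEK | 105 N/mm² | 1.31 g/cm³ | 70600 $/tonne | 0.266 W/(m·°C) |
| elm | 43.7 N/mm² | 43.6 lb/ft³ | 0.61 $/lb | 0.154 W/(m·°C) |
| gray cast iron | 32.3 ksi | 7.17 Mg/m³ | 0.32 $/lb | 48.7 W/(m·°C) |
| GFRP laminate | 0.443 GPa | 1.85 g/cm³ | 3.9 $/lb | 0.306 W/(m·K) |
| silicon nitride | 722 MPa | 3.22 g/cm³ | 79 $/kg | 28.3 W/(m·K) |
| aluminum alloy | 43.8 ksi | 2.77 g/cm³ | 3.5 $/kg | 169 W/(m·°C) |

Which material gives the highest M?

Screen on constraints: cost ≤ 75 $/kg; k ≥ 14.3 W/(m·K). Survivors: gray cast iron, aluminum alloy.
Normalizing units and computing the index:
  gray cast iron: σ_y = 222.7 MPa, ρ = 7170 kg/m³
  aluminum alloy: σ_y = 302.0 MPa, ρ = 2770 kg/m³
  aluminum alloy: M = 109 kN·m/kg
  gray cast iron: M = 31.1 kN·m/kg
Aluminum alloy has the largest M.

aluminum alloy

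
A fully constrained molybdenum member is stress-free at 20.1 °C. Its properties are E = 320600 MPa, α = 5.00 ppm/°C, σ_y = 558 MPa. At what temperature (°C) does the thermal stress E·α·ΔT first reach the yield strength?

E = 320600 MPa = 320.6 GPa.
E·α·ΔT = 558.0 MPa ⇒ ΔT = 558.0 / (320.6×10³ × 5.00×10⁻⁶) = 348.1 K.
T = 20.1 + 348.1 = 368.2 °C.

368 °C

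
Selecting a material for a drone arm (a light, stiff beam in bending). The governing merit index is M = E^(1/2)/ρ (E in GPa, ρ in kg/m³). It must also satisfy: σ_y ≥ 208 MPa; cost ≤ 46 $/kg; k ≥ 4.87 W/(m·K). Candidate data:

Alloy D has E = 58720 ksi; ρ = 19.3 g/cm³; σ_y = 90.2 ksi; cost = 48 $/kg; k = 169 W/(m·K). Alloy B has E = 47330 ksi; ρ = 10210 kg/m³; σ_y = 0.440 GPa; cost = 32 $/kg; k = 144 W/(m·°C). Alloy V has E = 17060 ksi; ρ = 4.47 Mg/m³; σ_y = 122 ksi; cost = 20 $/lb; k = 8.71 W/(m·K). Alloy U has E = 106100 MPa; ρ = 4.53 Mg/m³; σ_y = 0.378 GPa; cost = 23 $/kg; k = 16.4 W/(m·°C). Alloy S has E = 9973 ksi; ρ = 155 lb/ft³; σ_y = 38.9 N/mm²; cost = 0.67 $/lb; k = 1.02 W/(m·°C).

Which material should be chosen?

alloy V

Screen on constraints: σ_y ≥ 208 MPa; cost ≤ 46 $/kg; k ≥ 4.87 W/(m·K). Survivors: alloy B, alloy V, alloy U.
After converting to SI:
  alloy B: E = 326.3 GPa, ρ = 10210 kg/m³
  alloy V: E = 117.6 GPa, ρ = 4470 kg/m³
  alloy U: E = 106.1 GPa, ρ = 4530 kg/m³
  alloy V: M = 2.43×10⁻³
  alloy U: M = 2.27×10⁻³
  alloy B: M = 1.77×10⁻³
Highest index: alloy V.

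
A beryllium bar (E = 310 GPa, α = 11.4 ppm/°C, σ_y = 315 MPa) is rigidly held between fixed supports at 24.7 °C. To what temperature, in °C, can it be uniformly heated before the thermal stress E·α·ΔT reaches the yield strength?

E·α·ΔT = 315.0 MPa ⇒ ΔT = 315.0 / (310.0×10³ × 11.4×10⁻⁶) = 89.13 K.
T = 24.7 + 89.13 = 113.8 °C.

114 °C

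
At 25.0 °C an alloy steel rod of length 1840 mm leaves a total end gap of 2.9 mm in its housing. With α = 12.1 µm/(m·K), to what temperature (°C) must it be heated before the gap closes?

α·L₀·ΔT = 2.9 mm ⇒ ΔT = 2.9 / (12.1×10⁻⁶ × 1840.0) = 130.3 K.
T = 25.0 + 130.3 = 155.3 °C.

155 °C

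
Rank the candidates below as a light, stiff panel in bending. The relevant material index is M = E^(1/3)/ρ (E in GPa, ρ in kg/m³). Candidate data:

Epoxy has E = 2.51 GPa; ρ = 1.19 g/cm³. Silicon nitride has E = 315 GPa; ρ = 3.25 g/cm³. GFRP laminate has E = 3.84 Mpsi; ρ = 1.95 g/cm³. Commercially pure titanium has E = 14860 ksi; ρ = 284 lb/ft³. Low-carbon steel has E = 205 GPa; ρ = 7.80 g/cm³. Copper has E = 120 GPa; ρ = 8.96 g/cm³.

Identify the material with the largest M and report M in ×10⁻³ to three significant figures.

After converting to SI:
  epoxy: E = 2.510 GPa, ρ = 1190 kg/m³
  silicon nitride: E = 315.0 GPa, ρ = 3250 kg/m³
  GFRP laminate: E = 26.48 GPa, ρ = 1950 kg/m³
  commercially pure titanium: E = 102.5 GPa, ρ = 4549 kg/m³
  low-carbon steel: E = 205.0 GPa, ρ = 7800 kg/m³
  copper: E = 120.0 GPa, ρ = 8960 kg/m³
  silicon nitride: M = 2.09×10⁻³
  GFRP laminate: M = 1.53×10⁻³
  epoxy: M = 1.14×10⁻³
  commercially pure titanium: M = 1.03×10⁻³
  low-carbon steel: M = 0.756×10⁻³
  copper: M = 0.550×10⁻³
Silicon nitride has the largest M.

silicon nitride, M = 2.09×10⁻³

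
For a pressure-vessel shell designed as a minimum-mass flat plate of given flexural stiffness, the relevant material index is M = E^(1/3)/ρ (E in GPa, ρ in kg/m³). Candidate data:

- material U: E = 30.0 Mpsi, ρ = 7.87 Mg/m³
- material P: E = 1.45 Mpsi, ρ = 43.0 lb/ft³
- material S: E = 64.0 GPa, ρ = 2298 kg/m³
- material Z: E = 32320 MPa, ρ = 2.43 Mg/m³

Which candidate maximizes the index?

material P

In SI units:
  material U: E = 206.8 GPa, ρ = 7870 kg/m³
  material P: E = 9.997 GPa, ρ = 688.8 kg/m³
  material S: E = 64.00 GPa, ρ = 2298 kg/m³
  material Z: E = 32.32 GPa, ρ = 2430 kg/m³
  material P: M = 3.13×10⁻³
  material S: M = 1.74×10⁻³
  material Z: M = 1.31×10⁻³
  material U: M = 0.751×10⁻³
Material P ranks first.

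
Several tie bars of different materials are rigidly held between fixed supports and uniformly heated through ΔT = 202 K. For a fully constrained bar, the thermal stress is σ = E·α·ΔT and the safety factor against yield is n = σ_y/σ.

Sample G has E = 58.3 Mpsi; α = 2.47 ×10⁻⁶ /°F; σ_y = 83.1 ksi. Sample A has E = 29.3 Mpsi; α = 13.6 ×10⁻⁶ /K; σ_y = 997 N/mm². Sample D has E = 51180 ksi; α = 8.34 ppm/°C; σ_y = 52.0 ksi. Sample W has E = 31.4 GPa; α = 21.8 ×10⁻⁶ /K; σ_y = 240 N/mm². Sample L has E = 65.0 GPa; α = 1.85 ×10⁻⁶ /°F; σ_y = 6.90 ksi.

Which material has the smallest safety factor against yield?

With everything in SI (GPa, ×10⁻⁶/K, MPa):
  sample G: E = 402.0, α = 4.45, σ_y = 573.0 → σ = 361 MPa, n = 1.59
  sample A: E = 202.0, α = 13.6, σ_y = 997.0 → σ = 555 MPa, n = 1.80
  sample D: E = 352.9, α = 8.34, σ_y = 358.5 → σ = 594 MPa, n = 0.603
  sample W: E = 31.40, α = 21.8, σ_y = 240.0 → σ = 138 MPa, n = 1.74
  sample L: E = 65.00, α = 3.33, σ_y = 47.57 → σ = 43.7 MPa, n = 1.09
Smallest n: sample D with n = 0.603.

sample D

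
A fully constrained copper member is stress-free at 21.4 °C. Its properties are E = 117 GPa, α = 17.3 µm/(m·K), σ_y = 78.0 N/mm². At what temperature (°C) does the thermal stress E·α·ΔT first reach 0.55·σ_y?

σ_y = 78.0 N/mm² = 78.00 MPa.
E·α·ΔT = 42.90 MPa ⇒ ΔT = 42.90 / (117.0×10³ × 17.3×10⁻⁶) = 21.19 K.
T = 21.4 + 21.19 = 42.59 °C.

42.6 °C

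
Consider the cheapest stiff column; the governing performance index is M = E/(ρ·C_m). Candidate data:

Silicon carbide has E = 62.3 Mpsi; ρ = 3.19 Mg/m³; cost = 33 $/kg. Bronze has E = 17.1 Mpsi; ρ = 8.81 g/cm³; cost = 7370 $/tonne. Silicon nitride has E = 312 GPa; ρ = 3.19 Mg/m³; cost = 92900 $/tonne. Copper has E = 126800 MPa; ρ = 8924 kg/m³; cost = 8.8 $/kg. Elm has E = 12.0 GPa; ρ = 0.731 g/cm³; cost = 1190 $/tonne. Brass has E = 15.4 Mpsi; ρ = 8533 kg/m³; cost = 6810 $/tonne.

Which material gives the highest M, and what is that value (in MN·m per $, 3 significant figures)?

elm, M = 13.8 MN·m per $

In SI units:
  silicon carbide: E = 429.5 GPa, ρ = 3190 kg/m³, cost = 33.00 $/kg
  bronze: E = 117.9 GPa, ρ = 8810 kg/m³, cost = 7.370 $/kg
  silicon nitride: E = 312.0 GPa, ρ = 3190 kg/m³, cost = 92.90 $/kg
  copper: E = 126.8 GPa, ρ = 8924 kg/m³, cost = 8.800 $/kg
  elm: E = 12.00 GPa, ρ = 731.0 kg/m³, cost = 1.190 $/kg
  brass: E = 106.2 GPa, ρ = 8533 kg/m³, cost = 6.810 $/kg
  elm: M = 13.8 MN·m per $
  silicon carbide: M = 4.08 MN·m per $
  brass: M = 1.83 MN·m per $
  bronze: M = 1.82 MN·m per $
  copper: M = 1.61 MN·m per $
  silicon nitride: M = 1.05 MN·m per $
Elm has the largest M.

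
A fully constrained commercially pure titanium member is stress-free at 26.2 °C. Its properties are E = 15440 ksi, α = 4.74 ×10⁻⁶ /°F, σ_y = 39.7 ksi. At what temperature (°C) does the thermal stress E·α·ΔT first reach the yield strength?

E = 15440 ksi = 106.5 GPa.
α = 4.74×10⁻⁶/°F × 9/5 = 8.53×10⁻⁶/K.
σ_y = 39.7 ksi = 273.7 MPa.
E·α·ΔT = 273.7 MPa ⇒ ΔT = 273.7 / (106.5×10³ × 8.53×10⁻⁶) = 301.4 K.
T = 26.2 + 301.4 = 327.6 °C.

328 °C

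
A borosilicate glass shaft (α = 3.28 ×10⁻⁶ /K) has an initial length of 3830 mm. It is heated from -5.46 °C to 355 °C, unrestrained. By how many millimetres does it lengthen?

4.53 mm

ΔT = 355 − (-5.46) = 360.5 K.
ΔL = α·L₀·ΔT = 3.28×10⁻⁶ × 3830 mm × 360.5 K = 4.53 mm.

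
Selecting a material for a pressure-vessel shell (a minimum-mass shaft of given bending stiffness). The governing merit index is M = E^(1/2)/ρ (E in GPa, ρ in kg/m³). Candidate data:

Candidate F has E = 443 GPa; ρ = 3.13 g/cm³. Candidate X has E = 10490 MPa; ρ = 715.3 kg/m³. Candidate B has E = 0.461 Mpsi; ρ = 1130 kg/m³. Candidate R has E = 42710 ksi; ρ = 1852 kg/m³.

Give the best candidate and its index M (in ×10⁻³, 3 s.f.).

candidate R, M = 9.27×10⁻³

Convert each candidate to consistent units, then evaluate M:
  candidate F: E = 443.0 GPa, ρ = 3130 kg/m³
  candidate X: E = 10.49 GPa, ρ = 715.3 kg/m³
  candidate B: E = 3.178 GPa, ρ = 1130 kg/m³
  candidate R: E = 294.5 GPa, ρ = 1852 kg/m³
  candidate R: M = 9.27×10⁻³
  candidate F: M = 6.72×10⁻³
  candidate X: M = 4.53×10⁻³
  candidate B: M = 1.58×10⁻³
Candidate R ranks first.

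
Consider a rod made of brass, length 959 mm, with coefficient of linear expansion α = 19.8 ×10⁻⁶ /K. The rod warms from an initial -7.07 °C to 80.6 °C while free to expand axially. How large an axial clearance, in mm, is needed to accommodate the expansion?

ΔT = 80.6 − (-7.07) = 87.67 K.
ΔL = α·L₀·ΔT = 19.8×10⁻⁶ × 959 mm × 87.67 K = 1.66 mm.

1.66 mm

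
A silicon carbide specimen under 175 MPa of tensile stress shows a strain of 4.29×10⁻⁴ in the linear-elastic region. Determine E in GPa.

408 GPa

E = σ/ε = 175 MPa / 4.29×10⁻⁴ = 407900 MPa = 408 GPa.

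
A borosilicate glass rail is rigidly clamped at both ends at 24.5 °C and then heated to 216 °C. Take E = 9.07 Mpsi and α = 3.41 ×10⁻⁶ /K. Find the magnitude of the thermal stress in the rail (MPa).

40.8 MPa

E = 9.07 Mpsi = 62.54 GPa.
ΔT = 191.5 K. Constrained thermal stress σ = E·α·ΔT = 62.54×10³ MPa × 3.41×10⁻⁶ × 191.5 = 40.8 MPa (compressive).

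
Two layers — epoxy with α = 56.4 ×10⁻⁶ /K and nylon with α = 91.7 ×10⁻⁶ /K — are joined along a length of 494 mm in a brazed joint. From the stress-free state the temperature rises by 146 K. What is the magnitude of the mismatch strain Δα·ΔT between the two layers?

Δα = |56.4 − 91.7|×10⁻⁶/K = 35.3×10⁻⁶/K.
Mismatch strain = Δα·ΔT = 35.3×10⁻⁶ × 146.0 = 5.15×10⁻³.

5.15×10⁻³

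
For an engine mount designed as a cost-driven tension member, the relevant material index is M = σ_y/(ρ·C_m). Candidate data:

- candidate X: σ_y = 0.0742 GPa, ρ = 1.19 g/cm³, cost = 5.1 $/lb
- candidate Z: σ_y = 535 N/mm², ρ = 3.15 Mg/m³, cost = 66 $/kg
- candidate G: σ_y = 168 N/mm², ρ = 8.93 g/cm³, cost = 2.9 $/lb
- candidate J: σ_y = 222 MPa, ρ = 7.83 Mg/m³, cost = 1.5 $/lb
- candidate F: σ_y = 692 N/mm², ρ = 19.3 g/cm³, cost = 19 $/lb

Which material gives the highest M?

candidate J

Convert each candidate to consistent units, then evaluate M:
  candidate X: σ_y = 74.20 MPa, ρ = 1190 kg/m³, cost = 11.24 $/kg
  candidate Z: σ_y = 535.0 MPa, ρ = 3150 kg/m³, cost = 66.00 $/kg
  candidate G: σ_y = 168.0 MPa, ρ = 8930 kg/m³, cost = 6.393 $/kg
  candidate J: σ_y = 222.0 MPa, ρ = 7830 kg/m³, cost = 3.307 $/kg
  candidate F: σ_y = 692.0 MPa, ρ = 19300 kg/m³, cost = 41.89 $/kg
  candidate J: M = 8.57 kN·m per $
  candidate X: M = 5.55 kN·m per $
  candidate G: M = 2.94 kN·m per $
  candidate Z: M = 2.57 kN·m per $
  candidate F: M = 0.856 kN·m per $
Candidate J has the largest M.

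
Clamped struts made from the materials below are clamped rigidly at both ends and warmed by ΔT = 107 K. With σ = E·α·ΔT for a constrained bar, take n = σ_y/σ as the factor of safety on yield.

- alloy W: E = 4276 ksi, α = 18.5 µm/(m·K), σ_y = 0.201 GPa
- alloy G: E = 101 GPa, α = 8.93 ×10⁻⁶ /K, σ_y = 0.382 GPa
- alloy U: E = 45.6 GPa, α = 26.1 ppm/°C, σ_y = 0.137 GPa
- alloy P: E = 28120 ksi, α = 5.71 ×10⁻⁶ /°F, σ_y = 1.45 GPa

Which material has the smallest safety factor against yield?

alloy U

With everything in SI (GPa, ×10⁻⁶/K, MPa):
  alloy W: E = 29.48, α = 18.5, σ_y = 201.0 → σ = 58.4 MPa, n = 3.44
  alloy G: E = 101.0, α = 8.93, σ_y = 382.0 → σ = 96.5 MPa, n = 3.96
  alloy U: E = 45.60, α = 26.1, σ_y = 137.0 → σ = 127 MPa, n = 1.08
  alloy P: E = 193.9, α = 10.3, σ_y = 1450 → σ = 213 MPa, n = 6.80
Smallest n: alloy U with n = 1.08.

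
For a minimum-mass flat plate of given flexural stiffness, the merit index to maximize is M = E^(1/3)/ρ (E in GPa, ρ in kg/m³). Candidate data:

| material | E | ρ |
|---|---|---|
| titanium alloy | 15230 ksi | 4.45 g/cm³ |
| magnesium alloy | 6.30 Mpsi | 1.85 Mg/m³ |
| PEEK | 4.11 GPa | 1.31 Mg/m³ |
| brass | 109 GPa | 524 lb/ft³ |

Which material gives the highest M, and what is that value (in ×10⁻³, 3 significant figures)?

magnesium alloy, M = 1.90×10⁻³

Normalizing units and computing the index:
  titanium alloy: E = 105.0 GPa, ρ = 4450 kg/m³
  magnesium alloy: E = 43.44 GPa, ρ = 1850 kg/m³
  PEEK: E = 4.110 GPa, ρ = 1310 kg/m³
  brass: E = 109.0 GPa, ρ = 8394 kg/m³
  magnesium alloy: M = 1.90×10⁻³
  PEEK: M = 1.22×10⁻³
  titanium alloy: M = 1.06×10⁻³
  brass: M = 0.569×10⁻³
Magnesium alloy has the largest M.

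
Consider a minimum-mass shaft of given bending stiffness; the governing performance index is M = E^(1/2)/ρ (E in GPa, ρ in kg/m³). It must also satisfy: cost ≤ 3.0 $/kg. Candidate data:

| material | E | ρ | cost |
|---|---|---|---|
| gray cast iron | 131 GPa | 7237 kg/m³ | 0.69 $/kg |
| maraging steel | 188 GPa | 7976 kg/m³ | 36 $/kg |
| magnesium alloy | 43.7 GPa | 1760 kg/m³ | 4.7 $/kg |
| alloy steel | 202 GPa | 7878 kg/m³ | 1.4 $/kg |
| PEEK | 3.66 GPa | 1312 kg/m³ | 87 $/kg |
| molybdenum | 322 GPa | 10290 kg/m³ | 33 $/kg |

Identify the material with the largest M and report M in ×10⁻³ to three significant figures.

alloy steel, M = 1.80×10⁻³

Screen on constraints: cost ≤ 3.0 $/kg. Survivors: gray cast iron, alloy steel.
Computing M directly (units already consistent):
  alloy steel: M = 1.80×10⁻³
  gray cast iron: M = 1.58×10⁻³
Alloy steel ranks first.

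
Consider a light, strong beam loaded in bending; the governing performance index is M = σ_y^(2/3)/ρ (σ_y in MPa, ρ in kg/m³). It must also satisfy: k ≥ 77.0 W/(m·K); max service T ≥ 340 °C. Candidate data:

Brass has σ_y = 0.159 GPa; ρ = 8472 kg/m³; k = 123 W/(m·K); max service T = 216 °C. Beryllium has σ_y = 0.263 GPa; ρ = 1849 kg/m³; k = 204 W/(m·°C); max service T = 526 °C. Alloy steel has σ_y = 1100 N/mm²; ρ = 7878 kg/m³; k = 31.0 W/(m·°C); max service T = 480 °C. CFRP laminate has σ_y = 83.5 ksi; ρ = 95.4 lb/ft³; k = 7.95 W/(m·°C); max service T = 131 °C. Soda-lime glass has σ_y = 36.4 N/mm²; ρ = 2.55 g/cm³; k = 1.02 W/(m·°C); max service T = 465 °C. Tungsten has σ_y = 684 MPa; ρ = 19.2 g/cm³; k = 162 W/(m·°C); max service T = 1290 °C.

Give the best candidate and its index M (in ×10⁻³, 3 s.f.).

Screen on constraints: k ≥ 77.0 W/(m·K); max service T ≥ 340 °C. Survivors: beryllium, tungsten.
Putting every candidate on a common basis:
  beryllium: σ_y = 263.0 MPa, ρ = 1849 kg/m³
  tungsten: σ_y = 684.0 MPa, ρ = 19200 kg/m³
  beryllium: M = 22.2×10⁻³
  tungsten: M = 4.04×10⁻³
Beryllium ranks first.

beryllium, M = 22.2×10⁻³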